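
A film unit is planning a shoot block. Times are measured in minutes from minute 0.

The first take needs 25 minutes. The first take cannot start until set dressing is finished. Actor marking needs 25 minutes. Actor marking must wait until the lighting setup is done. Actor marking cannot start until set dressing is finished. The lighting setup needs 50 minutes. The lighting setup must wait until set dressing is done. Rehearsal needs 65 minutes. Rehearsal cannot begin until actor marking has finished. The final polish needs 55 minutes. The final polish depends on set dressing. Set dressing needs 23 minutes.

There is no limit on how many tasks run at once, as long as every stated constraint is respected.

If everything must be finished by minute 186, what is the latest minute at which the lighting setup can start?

Rehearsal must finish by minute 186; it takes 65 minutes, so it must start by 186 − 65 = minute 121.
Actor marking has to be done before rehearsal (must start by minute 121). That means finishing by minute 121, i.e. starting by 121 − 25 = minute 96.
The lighting setup must finish before actor marking (must start by minute 96). With a 50-minute duration, the lighting setup must start by 96 − 50 = minute 46.

46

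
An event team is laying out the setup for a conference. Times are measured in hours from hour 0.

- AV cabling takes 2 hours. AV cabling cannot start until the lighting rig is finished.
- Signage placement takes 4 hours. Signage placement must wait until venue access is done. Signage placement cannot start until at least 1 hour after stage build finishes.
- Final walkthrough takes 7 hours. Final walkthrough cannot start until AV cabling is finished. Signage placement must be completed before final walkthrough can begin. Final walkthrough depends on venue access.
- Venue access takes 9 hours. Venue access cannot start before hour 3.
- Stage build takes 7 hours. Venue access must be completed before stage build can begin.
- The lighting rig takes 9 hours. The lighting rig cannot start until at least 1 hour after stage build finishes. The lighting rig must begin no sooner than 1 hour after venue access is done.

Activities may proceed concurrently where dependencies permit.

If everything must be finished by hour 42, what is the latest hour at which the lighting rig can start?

Nothing follows final walkthrough; the deadline of hour 42 is its only limit. It must start by 42 − 7 = hour 35.
AV cabling feeds into final walkthrough (must start by hour 35); so AV cabling must finish by hour 35 and therefore start by hour 33.
The lighting rig must finish before AV cabling (must start by hour 33). With a 9-hour duration, the lighting rig must start by 33 − 9 = hour 24.

24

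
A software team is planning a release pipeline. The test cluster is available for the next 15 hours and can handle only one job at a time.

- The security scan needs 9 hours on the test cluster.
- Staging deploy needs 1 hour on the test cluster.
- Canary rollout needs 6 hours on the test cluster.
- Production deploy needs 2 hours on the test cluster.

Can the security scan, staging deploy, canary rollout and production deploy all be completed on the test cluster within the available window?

Running back to back, the jobs need 9 + 1 + 6 + 2 = 18 hours on the test cluster.
Since 18 > 15, they cannot all fit.

No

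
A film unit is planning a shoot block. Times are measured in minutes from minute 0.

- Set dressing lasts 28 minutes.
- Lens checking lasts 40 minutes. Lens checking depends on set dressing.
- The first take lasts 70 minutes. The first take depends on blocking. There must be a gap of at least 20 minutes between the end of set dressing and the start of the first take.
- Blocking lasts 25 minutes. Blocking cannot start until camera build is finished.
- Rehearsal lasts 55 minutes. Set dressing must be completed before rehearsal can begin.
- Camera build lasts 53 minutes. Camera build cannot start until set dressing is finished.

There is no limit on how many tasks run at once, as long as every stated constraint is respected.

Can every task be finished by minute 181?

Yes

Set dressing has no prerequisites, so it starts at minute 0 and finishes at minute 28.
Rehearsal waits on set dressing (finishes minute 28), so it starts at minute 28 and finishes at 28 + 55 = minute 83.
After set dressing (finishes minute 28), lens checking can start at minute 28 and finishes at minute 68.
Camera build waits on set dressing (finishes minute 28), so it starts at minute 28 and finishes at 28 + 53 = minute 81.
After camera build (finishes minute 81), blocking can start at minute 81 and finishes at minute 106.
The first take has to wait for blocking (finishes minute 106); set dressing (finishes minute 28, plus 20-minute gap → minute 48). The latest of these is minute 106, so the first take runs minute 106 to 106 + 70 = minute 176.
Every task is finished by minute 176, which is no later than the deadline of 181, so the schedule is feasible.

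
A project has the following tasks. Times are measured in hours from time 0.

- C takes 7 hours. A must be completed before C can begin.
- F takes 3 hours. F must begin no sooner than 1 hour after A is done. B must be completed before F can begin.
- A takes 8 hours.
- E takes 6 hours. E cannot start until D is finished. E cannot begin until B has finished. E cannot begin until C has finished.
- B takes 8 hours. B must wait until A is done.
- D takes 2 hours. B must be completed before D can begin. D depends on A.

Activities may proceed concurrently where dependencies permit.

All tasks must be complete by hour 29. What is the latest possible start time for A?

5

To finish by hour 29, E (duration 6) must start no later than hour 23.
D feeds into E (must start by hour 23); so D must finish by hour 23 and therefore start by hour 21.
Nothing follows F; the deadline of hour 29 is its only limit. It must start by 29 − 3 = hour 26.
B must finish in time for D (must start by hour 21); E (must start by hour 23); F (must start by hour 26). The tightest is hour 21, so B must start by 21 − 8 = hour 13.
C feeds into E (must start by hour 23); so C must finish by hour 23 and therefore start by hour 16.
A has several dependents: B (must start by hour 13); C (must start by hour 16); D (must start by hour 21); F (must start by hour 26, minus 1-hour gap → hour 25). The earliest of those limits is hour 13, so A must start by 13 − 8 = hour 5.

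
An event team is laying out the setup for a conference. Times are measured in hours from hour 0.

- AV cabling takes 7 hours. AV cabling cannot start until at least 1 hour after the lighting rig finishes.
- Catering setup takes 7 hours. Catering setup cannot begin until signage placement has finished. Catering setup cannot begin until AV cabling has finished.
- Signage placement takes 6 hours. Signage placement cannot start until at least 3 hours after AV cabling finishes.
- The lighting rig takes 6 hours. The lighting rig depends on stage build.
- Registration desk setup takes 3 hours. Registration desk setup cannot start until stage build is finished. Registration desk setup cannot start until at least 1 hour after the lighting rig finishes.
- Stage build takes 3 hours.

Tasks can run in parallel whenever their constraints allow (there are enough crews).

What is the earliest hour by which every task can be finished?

33

Stage build can start immediately at hour 0; it finishes at hour 3.
After stage build (finishes hour 3), the lighting rig can start at hour 3 and finishes at hour 9.
Registration desk setup has to wait for stage build (finishes hour 3); the lighting rig (finishes hour 9, plus 1-hour gap → hour 10). The latest of these is hour 10, so registration desk setup runs hour 10 to 10 + 3 = hour 13.
AV cabling waits on the lighting rig (finishes hour 9, plus 1-hour gap → hour 10), so it starts at hour 10 and finishes at 10 + 7 = hour 17.
After AV cabling (finishes hour 17, plus 3-hour gap → hour 20), signage placement can start at hour 20 and finishes at hour 26.
Catering setup has to wait for signage placement (finishes hour 26); AV cabling (finishes hour 17). The latest of these is hour 26, so catering setup runs hour 26 to 26 + 7 = hour 33.
All tasks are finished once the last one completes. Finish times: Stage build at 3, The lighting rig at 9, AV cabling at 17, Registration desk setup at 13, Signage placement at 26, Catering setup at 33. The latest is hour 33.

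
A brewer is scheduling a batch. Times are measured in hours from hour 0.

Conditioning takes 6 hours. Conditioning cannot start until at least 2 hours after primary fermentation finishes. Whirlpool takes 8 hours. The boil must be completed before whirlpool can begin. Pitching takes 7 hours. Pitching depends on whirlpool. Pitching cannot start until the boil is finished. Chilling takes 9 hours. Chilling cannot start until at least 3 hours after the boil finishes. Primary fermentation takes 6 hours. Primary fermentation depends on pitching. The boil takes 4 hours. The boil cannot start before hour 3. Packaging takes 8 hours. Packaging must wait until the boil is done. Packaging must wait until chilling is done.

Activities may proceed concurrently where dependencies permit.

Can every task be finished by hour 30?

No

After its own release at hour 3, the boil can start at hour 3 and finishes at hour 7.
Chilling cannot begin until the boil (finishes hour 7, plus 3-hour gap → hour 10). It runs from hour 10 to 10 + 9 = hour 19.
Packaging has to wait for the boil (finishes hour 7); chilling (finishes hour 19). The latest of these is hour 19, so packaging runs hour 19 to 19 + 8 = hour 27.
Whirlpool waits on the boil (finishes hour 7), so it starts at hour 7 and finishes at 7 + 8 = hour 15.
Pitching has to wait for whirlpool (finishes hour 15); the boil (finishes hour 7). The latest of these is hour 15, so pitching runs hour 15 to 15 + 7 = hour 22.
After pitching (finishes hour 22), primary fermentation can start at hour 22 and finishes at hour 28.
Conditioning cannot begin until primary fermentation (finishes hour 28, plus 2-hour gap → hour 30). It runs from hour 30 to 30 + 6 = hour 36.
The earliest everything can be done is hour 36, which is after the deadline of 30, so it is not possible.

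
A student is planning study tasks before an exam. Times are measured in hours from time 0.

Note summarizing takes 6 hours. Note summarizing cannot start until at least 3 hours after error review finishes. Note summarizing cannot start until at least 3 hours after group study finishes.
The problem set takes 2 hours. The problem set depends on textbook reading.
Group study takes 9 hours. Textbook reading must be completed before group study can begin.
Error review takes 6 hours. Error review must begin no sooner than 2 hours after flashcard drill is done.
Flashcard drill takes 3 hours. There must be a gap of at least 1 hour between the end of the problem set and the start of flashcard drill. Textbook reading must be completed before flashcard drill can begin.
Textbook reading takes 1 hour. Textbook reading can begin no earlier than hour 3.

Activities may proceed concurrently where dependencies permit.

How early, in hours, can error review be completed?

After its own release at hour 3, textbook reading can start at hour 3 and finishes at hour 4.
The problem set waits on textbook reading (finishes hour 4), so it starts at hour 4 and finishes at 4 + 2 = hour 6.
Flashcard drill cannot start until the problem set (finishes hour 6, plus 1-hour gap → hour 7); textbook reading (finishes hour 4). The controlling bound is hour 7, so flashcard drill finishes at 7 + 3 = hour 10.
Error review cannot begin until flashcard drill (finishes hour 10, plus 2-hour gap → hour 12). It runs from hour 12 to 12 + 6 = hour 18.

18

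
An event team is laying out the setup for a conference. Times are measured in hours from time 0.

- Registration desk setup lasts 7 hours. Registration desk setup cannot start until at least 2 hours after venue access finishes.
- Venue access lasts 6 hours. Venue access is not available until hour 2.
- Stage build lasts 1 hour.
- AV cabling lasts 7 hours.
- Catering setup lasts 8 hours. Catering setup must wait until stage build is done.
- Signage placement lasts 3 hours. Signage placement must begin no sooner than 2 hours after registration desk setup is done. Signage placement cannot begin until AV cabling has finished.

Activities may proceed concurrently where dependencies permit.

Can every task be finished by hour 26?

AV cabling has no prerequisites, so it starts at hour 0 and finishes at hour 7.
Stage build has no prerequisites, so it starts at hour 0 and finishes at hour 1.
Catering setup waits on stage build (finishes hour 1), so it starts at hour 1 and finishes at 1 + 8 = hour 9.
After its own release at hour 2, venue access can start at hour 2 and finishes at hour 8.
After venue access (finishes hour 8, plus 2-hour gap → hour 10), registration desk setup can start at hour 10 and finishes at hour 17.
Signage placement needs all of registration desk setup (finishes hour 17, plus 2-hour gap → hour 19); AV cabling (finishes hour 7). That puts its earliest start at hour 19; it finishes at 19 + 3 = hour 22.
Every task is finished by hour 22, which is no later than the deadline of 26, so the schedule is feasible.

Yes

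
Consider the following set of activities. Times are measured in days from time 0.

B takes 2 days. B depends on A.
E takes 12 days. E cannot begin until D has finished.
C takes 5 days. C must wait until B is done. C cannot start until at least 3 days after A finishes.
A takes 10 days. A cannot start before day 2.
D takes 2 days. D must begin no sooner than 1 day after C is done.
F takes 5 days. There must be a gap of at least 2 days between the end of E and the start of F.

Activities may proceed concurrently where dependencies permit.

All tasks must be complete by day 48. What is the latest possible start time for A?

8

F has no dependents, so it just needs to finish by day 48. Starting by 48 − 5 = day 43 achieves that.
E must finish before F (must start by day 43, minus 2-day gap → day 41). With a 12-day duration, E must start by 41 − 12 = day 29.
D must finish before E (must start by day 29). With a 2-day duration, D must start by 29 − 2 = day 27.
Since D (must start by day 27, minus 1-day gap → day 26) depends on it, C must finish by day 26. Backing off its 5-day duration gives a latest start of day 21.
B has to be done before C (must start by day 21). That means finishing by day 21, i.e. starting by 21 − 2 = day 19.
A has several dependents: B (must start by day 19); C (must start by day 21, minus 3-day gap → day 18). The earliest of those limits is day 18, so A must start by 18 − 10 = day 8.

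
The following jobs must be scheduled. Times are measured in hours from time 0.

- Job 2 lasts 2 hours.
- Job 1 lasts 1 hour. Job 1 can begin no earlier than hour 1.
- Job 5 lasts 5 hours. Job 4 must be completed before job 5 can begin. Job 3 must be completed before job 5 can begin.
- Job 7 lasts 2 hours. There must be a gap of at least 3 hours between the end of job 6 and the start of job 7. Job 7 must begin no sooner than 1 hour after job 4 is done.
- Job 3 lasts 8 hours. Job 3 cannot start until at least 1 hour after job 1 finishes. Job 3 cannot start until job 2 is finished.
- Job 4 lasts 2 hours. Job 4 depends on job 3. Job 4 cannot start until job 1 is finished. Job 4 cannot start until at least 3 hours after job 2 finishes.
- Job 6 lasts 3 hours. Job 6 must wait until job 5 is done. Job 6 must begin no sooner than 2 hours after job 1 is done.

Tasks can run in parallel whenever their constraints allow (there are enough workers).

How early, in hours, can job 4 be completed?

13

Nothing blocks job 2, so it runs from hour 0 to hour 2.
Job 1 waits on its own release at hour 1, so it starts at hour 1 and finishes at 1 + 1 = hour 2.
Job 3 cannot start until job 1 (finishes hour 2, plus 1-hour gap → hour 3); job 2 (finishes hour 2). The controlling bound is hour 3, so job 3 finishes at 3 + 8 = hour 11.
Job 4 cannot start until job 3 (finishes hour 11); job 1 (finishes hour 2); job 2 (finishes hour 2, plus 3-hour gap → hour 5). The controlling bound is hour 11, so job 4 finishes at 11 + 2 = hour 13.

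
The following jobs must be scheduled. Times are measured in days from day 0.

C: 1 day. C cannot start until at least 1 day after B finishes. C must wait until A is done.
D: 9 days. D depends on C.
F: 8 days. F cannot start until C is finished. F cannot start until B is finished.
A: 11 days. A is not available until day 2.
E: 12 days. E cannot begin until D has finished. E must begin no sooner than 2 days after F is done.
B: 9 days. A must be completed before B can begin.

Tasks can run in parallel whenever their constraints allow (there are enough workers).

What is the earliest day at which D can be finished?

After its own release at day 2, A can start at day 2 and finishes at day 13.
After A (finishes day 13), B can start at day 13 and finishes at day 22.
For C: B (finishes day 22, plus 1-day gap → day 23); A (finishes day 13). Taking the maximum gives a start of day 23, and it finishes at 23 + 1 = day 24.
D cannot begin until C (finishes day 24). It runs from day 24 to 24 + 9 = day 33.

33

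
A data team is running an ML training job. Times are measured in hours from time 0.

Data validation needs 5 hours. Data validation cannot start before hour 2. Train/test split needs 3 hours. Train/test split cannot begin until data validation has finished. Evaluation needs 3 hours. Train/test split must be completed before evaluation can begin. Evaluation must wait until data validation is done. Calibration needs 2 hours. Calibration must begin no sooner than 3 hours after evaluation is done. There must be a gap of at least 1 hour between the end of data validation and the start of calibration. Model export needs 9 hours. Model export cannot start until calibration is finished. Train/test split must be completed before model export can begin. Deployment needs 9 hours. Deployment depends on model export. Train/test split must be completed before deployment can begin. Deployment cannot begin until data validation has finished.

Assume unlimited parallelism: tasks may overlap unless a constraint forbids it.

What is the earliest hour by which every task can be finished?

Data validation waits on its own release at hour 2, so it starts at hour 2 and finishes at 2 + 5 = hour 7.
Train/test split cannot begin until data validation (finishes hour 7). It runs from hour 7 to 7 + 3 = hour 10.
Evaluation cannot start until train/test split (finishes hour 10); data validation (finishes hour 7). The controlling bound is hour 10, so evaluation finishes at 10 + 3 = hour 13.
Calibration has to wait for evaluation (finishes hour 13, plus 3-hour gap → hour 16); data validation (finishes hour 7, plus 1-hour gap → hour 8). The latest of these is hour 16, so calibration runs hour 16 to 16 + 2 = hour 18.
Model export needs all of calibration (finishes hour 18); train/test split (finishes hour 10). That puts its earliest start at hour 18; it finishes at 18 + 9 = hour 27.
Deployment has to wait for model export (finishes hour 27); train/test split (finishes hour 10); data validation (finishes hour 7). The latest of these is hour 27, so deployment runs hour 27 to 27 + 9 = hour 36.
All tasks are finished once the last one completes. Finish times: Data validation at 7, Train/test split at 10, Evaluation at 13, Calibration at 18, Model export at 27, Deployment at 36. The latest is hour 36.

36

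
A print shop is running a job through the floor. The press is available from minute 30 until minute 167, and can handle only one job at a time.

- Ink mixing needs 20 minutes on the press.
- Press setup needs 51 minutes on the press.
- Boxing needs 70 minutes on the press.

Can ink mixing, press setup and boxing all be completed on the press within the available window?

No

The press window is 167 − 30 = 137 minutes.
Running back to back, the jobs need 20 + 51 + 70 = 141 minutes on the press.
Since 141 > 137, they cannot all fit.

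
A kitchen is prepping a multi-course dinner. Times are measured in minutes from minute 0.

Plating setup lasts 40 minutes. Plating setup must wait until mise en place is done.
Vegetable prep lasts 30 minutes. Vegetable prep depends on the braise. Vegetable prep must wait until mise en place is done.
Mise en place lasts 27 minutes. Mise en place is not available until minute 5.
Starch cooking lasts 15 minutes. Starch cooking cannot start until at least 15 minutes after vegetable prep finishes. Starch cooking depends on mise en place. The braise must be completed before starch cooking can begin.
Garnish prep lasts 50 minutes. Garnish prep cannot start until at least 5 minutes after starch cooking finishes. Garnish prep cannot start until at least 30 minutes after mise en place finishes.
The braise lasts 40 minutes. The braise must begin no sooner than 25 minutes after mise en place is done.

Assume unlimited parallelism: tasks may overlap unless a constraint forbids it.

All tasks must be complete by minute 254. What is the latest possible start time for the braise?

Nothing follows garnish prep; the deadline of minute 254 is its only limit. It must start by 254 − 50 = minute 204.
Starch cooking has to be done before garnish prep (must start by minute 204, minus 5-minute gap → minute 199). That means finishing by minute 199, i.e. starting by 199 − 15 = minute 184.
Since starch cooking (must start by minute 184, minus 15-minute gap → minute 169) depends on it, vegetable prep must finish by minute 169. Backing off its 30-minute duration gives a latest start of minute 139.
The braise feeds vegetable prep (must start by minute 139); starch cooking (must start by minute 184). Taking the minimum, the braise must finish by minute 139 and start by 139 − 40 = minute 99.

99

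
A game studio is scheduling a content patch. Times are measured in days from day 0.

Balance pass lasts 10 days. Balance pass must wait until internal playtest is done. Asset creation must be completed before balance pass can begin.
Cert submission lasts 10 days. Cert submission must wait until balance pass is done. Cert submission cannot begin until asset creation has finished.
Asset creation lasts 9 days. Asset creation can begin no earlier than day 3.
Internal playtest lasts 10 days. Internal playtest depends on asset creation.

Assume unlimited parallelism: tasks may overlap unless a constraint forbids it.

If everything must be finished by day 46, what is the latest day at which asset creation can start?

Cert submission must finish by day 46; it takes 10 days, so it must start by 46 − 10 = day 36.
Balance pass has to be done before cert submission (must start by day 36). That means finishing by day 36, i.e. starting by 36 − 10 = day 26.
Internal playtest feeds into balance pass (must start by day 26); so internal playtest must finish by day 26 and therefore start by day 16.
Asset creation must finish in time for internal playtest (must start by day 16); balance pass (must start by day 26); cert submission (must start by day 36). The tightest is day 16, so asset creation must start by 16 − 9 = day 7.

7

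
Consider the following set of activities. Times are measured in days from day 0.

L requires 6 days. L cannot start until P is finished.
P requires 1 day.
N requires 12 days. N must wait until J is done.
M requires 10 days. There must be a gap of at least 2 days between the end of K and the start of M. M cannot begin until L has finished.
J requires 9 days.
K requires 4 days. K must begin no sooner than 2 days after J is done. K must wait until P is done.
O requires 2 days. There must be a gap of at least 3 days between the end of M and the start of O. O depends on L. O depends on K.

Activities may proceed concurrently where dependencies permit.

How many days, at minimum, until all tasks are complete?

32

P has no prerequisites, so it starts at day 0 and finishes at day 1.
L cannot begin until P (finishes day 1). It runs from day 1 to 1 + 6 = day 7.
J has no prerequisites, so it starts at day 0 and finishes at day 9.
N waits on J (finishes day 9), so it starts at day 9 and finishes at 9 + 12 = day 21.
K needs all of J (finishes day 9, plus 2-day gap → day 11); P (finishes day 1). That puts its earliest start at day 11; it finishes at 11 + 4 = day 15.
For M: K (finishes day 15, plus 2-day gap → day 17); L (finishes day 7). Taking the maximum gives a start of day 17, and it finishes at 17 + 10 = day 27.
For O: M (finishes day 27, plus 3-day gap → day 30); L (finishes day 7); K (finishes day 15). Taking the maximum gives a start of day 30, and it finishes at 30 + 2 = day 32.
All tasks are finished once the last one completes. Finish times: J at 9, K at 15, L at 7, M at 27, N at 21, O at 32, P at 1. The latest is day 32.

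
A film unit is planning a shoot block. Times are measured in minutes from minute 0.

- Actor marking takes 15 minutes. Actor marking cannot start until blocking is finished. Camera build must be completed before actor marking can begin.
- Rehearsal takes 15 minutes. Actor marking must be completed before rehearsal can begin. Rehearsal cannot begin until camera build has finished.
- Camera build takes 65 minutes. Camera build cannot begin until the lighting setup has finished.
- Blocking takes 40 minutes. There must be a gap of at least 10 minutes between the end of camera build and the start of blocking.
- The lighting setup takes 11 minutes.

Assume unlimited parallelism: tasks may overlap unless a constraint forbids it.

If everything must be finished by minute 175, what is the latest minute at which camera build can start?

30

To finish by minute 175, rehearsal (duration 15) must start no later than minute 160.
Actor marking feeds into rehearsal (must start by minute 160); so actor marking must finish by minute 160 and therefore start by minute 145.
Blocking must finish before actor marking (must start by minute 145). With a 40-minute duration, blocking must start by 145 − 40 = minute 105.
Camera build has several dependents: blocking (must start by minute 105, minus 10-minute gap → minute 95); actor marking (must start by minute 145); rehearsal (must start by minute 160). The earliest of those limits is minute 95, so camera build must start by 95 − 65 = minute 30.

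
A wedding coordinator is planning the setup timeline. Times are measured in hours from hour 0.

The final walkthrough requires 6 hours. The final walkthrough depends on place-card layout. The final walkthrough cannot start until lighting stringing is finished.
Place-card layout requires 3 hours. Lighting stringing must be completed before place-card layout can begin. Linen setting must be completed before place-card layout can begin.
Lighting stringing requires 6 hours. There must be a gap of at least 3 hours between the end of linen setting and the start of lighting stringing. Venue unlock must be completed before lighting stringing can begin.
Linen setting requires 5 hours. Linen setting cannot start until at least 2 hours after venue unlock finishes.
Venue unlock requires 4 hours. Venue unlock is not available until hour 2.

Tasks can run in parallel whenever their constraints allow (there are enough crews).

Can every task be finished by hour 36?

Yes

Venue unlock waits on its own release at hour 2, so it starts at hour 2 and finishes at 2 + 4 = hour 6.
Linen setting cannot begin until venue unlock (finishes hour 6, plus 2-hour gap → hour 8). It runs from hour 8 to 8 + 5 = hour 13.
Lighting stringing cannot start until linen setting (finishes hour 13, plus 3-hour gap → hour 16); venue unlock (finishes hour 6). The controlling bound is hour 16, so lighting stringing finishes at 16 + 6 = hour 22.
Place-card layout needs all of lighting stringing (finishes hour 22); linen setting (finishes hour 13). That puts its earliest start at hour 22; it finishes at 22 + 3 = hour 25.
The final walkthrough has to wait for place-card layout (finishes hour 25); lighting stringing (finishes hour 22). The latest of these is hour 25, so the final walkthrough runs hour 25 to 25 + 6 = hour 31.
Every task is finished by hour 31, which is no later than the deadline of 36, so the schedule is feasible.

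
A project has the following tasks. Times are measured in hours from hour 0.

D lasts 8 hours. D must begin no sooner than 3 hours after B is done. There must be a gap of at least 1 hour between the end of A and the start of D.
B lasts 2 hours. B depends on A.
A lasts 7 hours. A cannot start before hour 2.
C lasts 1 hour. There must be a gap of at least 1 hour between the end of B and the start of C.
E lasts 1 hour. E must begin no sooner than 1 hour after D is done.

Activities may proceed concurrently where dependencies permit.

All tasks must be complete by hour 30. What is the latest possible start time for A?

8

Nothing follows C; the deadline of hour 30 is its only limit. It must start by 30 − 1 = hour 29.
Nothing follows E; the deadline of hour 30 is its only limit. It must start by 30 − 1 = hour 29.
D must finish before E (must start by hour 29, minus 1-hour gap → hour 28). With an 8-hour duration, D must start by 28 − 8 = hour 20.
For B: C (must start by hour 29, minus 1-hour gap → hour 28); D (must start by hour 20, minus 3-hour gap → hour 17). The most restrictive is hour 17; with a 2-hour duration, B must start by hour 15.
A has several dependents: B (must start by hour 15); D (must start by hour 20, minus 1-hour gap → hour 19). The earliest of those limits is hour 15, so A must start by 15 − 7 = hour 8.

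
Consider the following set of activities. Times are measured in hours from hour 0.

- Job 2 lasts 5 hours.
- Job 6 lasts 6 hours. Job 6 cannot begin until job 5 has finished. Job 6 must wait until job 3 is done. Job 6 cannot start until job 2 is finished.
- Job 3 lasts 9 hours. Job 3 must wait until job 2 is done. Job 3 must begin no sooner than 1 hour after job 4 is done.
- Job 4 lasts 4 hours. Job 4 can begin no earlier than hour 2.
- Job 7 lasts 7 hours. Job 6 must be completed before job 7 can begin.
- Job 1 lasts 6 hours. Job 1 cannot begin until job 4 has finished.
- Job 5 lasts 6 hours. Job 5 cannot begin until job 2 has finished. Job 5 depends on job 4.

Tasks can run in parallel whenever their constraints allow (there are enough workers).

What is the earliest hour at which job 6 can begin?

16

Job 4 cannot begin until its own release at hour 2. It runs from hour 2 to 2 + 4 = hour 6.
Nothing blocks job 2, so it runs from hour 0 to hour 5.
Job 5 needs all of job 2 (finishes hour 5); job 4 (finishes hour 6). That puts its earliest start at hour 6; it finishes at 6 + 6 = hour 12.
Job 3 needs all of job 2 (finishes hour 5); job 4 (finishes hour 6, plus 1-hour gap → hour 7). That puts its earliest start at hour 7; it finishes at 7 + 9 = hour 16.
Job 6 waits on job 5 (finishes hour 12); job 3 (finishes hour 16); job 2 (finishes hour 5). The latest of these is hour 16, which is the earliest job 6 can start.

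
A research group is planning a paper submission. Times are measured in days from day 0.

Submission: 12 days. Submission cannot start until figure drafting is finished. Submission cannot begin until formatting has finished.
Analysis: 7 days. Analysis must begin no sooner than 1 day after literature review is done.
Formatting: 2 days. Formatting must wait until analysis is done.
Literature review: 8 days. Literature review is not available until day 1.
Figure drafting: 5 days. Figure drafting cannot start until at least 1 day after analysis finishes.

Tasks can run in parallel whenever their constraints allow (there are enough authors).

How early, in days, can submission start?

23

After its own release at day 1, literature review can start at day 1 and finishes at day 9.
Analysis cannot begin until literature review (finishes day 9, plus 1-day gap → day 10). It runs from day 10 to 10 + 7 = day 17.
Formatting cannot begin until analysis (finishes day 17). It runs from day 17 to 17 + 2 = day 19.
After analysis (finishes day 17, plus 1-day gap → day 18), figure drafting can start at day 18 and finishes at day 23.
Submission waits on figure drafting (finishes day 23); formatting (finishes day 19). The latest of these is day 23, which is the earliest submission can start.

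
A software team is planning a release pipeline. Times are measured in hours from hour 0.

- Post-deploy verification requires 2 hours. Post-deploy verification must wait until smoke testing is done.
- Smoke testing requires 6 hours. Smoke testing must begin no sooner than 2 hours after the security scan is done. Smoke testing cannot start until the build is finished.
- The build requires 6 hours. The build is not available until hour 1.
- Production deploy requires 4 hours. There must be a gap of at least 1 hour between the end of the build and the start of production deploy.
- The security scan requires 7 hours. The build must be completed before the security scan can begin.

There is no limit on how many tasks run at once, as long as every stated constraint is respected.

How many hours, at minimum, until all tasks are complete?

The build cannot begin until its own release at hour 1. It runs from hour 1 to 1 + 6 = hour 7.
After the build (finishes hour 7, plus 1-hour gap → hour 8), production deploy can start at hour 8 and finishes at hour 12.
The security scan waits on the build (finishes hour 7), so it starts at hour 7 and finishes at 7 + 7 = hour 14.
Smoke testing has to wait for the security scan (finishes hour 14, plus 2-hour gap → hour 16); the build (finishes hour 7). The latest of these is hour 16, so smoke testing runs hour 16 to 16 + 6 = hour 22.
Post-deploy verification cannot begin until smoke testing (finishes hour 22). It runs from hour 22 to 22 + 2 = hour 24.
All tasks are finished once the last one completes. Finish times: The build at 7, The security scan at 14, Smoke testing at 22, Production deploy at 12, Post-deploy verification at 24. The latest is hour 24.

24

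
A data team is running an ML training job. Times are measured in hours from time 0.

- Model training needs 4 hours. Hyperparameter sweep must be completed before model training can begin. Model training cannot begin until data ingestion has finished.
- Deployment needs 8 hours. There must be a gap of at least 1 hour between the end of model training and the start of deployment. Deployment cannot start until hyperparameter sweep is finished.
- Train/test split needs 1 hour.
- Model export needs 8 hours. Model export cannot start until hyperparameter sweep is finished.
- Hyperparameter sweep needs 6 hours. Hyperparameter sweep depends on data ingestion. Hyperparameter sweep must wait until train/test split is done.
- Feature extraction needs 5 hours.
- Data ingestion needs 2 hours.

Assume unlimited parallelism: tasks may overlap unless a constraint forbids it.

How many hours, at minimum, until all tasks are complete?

Train/test split can start immediately at hour 0; it finishes at hour 1.
Feature extraction has no prerequisites, so it starts at hour 0 and finishes at hour 5.
Data ingestion can start immediately at hour 0; it finishes at hour 2.
Hyperparameter sweep needs all of data ingestion (finishes hour 2); train/test split (finishes hour 1). That puts its earliest start at hour 2; it finishes at 2 + 6 = hour 8.
After hyperparameter sweep (finishes hour 8), model export can start at hour 8 and finishes at hour 16.
Model training has to wait for hyperparameter sweep (finishes hour 8); data ingestion (finishes hour 2). The latest of these is hour 8, so model training runs hour 8 to 8 + 4 = hour 12.
Deployment cannot start until model training (finishes hour 12, plus 1-hour gap → hour 13); hyperparameter sweep (finishes hour 8). The controlling bound is hour 13, so deployment finishes at 13 + 8 = hour 21.
All tasks are finished once the last one completes. Finish times: Data ingestion at 2, Feature extraction at 5, Train/test split at 1, Hyperparameter sweep at 8, Model training at 12, Model export at 16, Deployment at 21. The latest is hour 21.

21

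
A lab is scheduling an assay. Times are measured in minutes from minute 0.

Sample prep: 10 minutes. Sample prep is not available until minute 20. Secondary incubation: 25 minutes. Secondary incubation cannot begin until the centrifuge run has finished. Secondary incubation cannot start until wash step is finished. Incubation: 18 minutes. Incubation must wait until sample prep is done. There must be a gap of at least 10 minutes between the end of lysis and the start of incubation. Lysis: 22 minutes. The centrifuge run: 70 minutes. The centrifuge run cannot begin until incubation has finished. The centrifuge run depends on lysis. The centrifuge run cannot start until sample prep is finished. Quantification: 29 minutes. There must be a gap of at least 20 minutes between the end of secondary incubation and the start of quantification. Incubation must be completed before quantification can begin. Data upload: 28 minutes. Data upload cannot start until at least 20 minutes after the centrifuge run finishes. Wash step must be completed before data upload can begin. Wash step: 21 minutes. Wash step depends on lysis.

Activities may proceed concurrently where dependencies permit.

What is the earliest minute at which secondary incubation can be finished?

145

Lysis can start immediately at minute 0; it finishes at minute 22.
Wash step cannot begin until lysis (finishes minute 22). It runs from minute 22 to 22 + 21 = minute 43.
Sample prep waits on its own release at minute 20, so it starts at minute 20 and finishes at 20 + 10 = minute 30.
Incubation cannot start until sample prep (finishes minute 30); lysis (finishes minute 22, plus 10-minute gap → minute 32). The controlling bound is minute 32, so incubation finishes at 32 + 18 = minute 50.
The centrifuge run has to wait for incubation (finishes minute 50); lysis (finishes minute 22); sample prep (finishes minute 30). The latest of these is minute 50, so the centrifuge run runs minute 50 to 50 + 70 = minute 120.
For secondary incubation: the centrifuge run (finishes minute 120); wash step (finishes minute 43). Taking the maximum gives a start of minute 120, and it finishes at 120 + 25 = minute 145.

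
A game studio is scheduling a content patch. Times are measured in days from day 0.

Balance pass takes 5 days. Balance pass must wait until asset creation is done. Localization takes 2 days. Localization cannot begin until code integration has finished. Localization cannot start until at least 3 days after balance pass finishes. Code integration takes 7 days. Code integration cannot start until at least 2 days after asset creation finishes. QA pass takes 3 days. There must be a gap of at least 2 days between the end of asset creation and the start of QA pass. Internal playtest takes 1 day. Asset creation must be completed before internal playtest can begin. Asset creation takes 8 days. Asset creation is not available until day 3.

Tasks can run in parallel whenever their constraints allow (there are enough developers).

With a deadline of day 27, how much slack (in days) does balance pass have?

Asset creation cannot begin until its own release at day 3. It runs from day 3 to 3 + 8 = day 11.
Balance pass waits on asset creation (finishes day 11), so it starts at day 11 and finishes at 11 + 5 = day 16.

Working backward from the deadline:
Localization has no dependents, so it just needs to finish by day 27. Starting by 27 − 2 = day 25 achieves that.
Balance pass has to be done before localization (must start by day 25, minus 3-day gap → day 22). That means finishing by day 22, i.e. starting by 22 − 5 = day 17.
So balance pass can start as early as day 11 and as late as day 17, giving 17 − 11 = 6 days of slack.

6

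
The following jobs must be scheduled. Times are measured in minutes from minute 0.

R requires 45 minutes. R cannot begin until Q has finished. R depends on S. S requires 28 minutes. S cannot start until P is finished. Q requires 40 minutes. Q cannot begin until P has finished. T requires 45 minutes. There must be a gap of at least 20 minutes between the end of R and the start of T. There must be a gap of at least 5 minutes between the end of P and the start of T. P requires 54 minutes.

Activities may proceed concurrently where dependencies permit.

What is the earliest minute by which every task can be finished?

P can start immediately at minute 0; it finishes at minute 54.
S cannot begin until P (finishes minute 54). It runs from minute 54 to 54 + 28 = minute 82.
Q cannot begin until P (finishes minute 54). It runs from minute 54 to 54 + 40 = minute 94.
R cannot start until Q (finishes minute 94); S (finishes minute 82). The controlling bound is minute 94, so R finishes at 94 + 45 = minute 139.
T needs all of R (finishes minute 139, plus 20-minute gap → minute 159); P (finishes minute 54, plus 5-minute gap → minute 59). That puts its earliest start at minute 159; it finishes at 159 + 45 = minute 204.
All tasks are finished once the last one completes. Finish times: P at 54, Q at 94, R at 139, S at 82, T at 204. The latest is minute 204.

204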